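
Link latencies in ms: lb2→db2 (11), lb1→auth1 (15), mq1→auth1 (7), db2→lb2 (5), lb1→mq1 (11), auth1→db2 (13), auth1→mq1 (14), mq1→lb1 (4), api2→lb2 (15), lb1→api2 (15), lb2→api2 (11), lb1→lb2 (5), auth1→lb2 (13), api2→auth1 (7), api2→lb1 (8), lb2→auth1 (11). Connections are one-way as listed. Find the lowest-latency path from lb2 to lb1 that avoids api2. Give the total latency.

Candidate routes:
lb2 - auth1 - mq1 - lb1: 11 + 14 + 4 = 29
The minimum is 29 ms.

29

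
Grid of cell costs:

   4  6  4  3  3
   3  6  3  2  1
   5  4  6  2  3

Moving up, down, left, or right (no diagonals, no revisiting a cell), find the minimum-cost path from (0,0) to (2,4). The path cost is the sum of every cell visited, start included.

Best path: [0,0] -> [1,0] -> [1,1] -> [1,2] -> [1,3] -> [1,4] -> [2,4]
Cost: 4 + 3 + 6 + 3 + 2 + 1 + 3 = 22

22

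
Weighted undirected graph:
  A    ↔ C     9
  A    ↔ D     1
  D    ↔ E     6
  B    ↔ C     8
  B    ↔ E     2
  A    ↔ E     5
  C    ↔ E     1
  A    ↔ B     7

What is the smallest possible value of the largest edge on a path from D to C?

5

Comparing a few candidate routes:
D-A-E-B-C: max(1, 5, 2, 8) = 8
D-A-E-C: max(1, 5, 1) = 5
D-E-A-B-C: max(6, 5, 7, 8) = 8
D-E-C: max(6, 1) = 6
D-E-B-C: max(6, 2, 8) = 8
D-A-B-E-C: max(1, 7, 2, 1) = 7
Best route has worst link 5.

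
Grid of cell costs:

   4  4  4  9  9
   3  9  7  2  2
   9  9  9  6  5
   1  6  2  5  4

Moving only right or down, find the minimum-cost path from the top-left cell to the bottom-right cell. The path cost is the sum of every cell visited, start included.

Path (0,0) → (0,1) → (0,2) → (1,2) → (1,3) → (1,4) → (2,4) → (3,4): 4 + 4 + 4 + 7 + 2 + 2 + 5 + 4 = 32.
(Top row then right column would cost 41.)

32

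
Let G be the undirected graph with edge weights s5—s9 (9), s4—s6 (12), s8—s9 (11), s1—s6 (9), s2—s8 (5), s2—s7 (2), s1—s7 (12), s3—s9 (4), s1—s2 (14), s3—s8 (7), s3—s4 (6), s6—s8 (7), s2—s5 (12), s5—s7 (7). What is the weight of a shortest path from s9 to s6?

Some routes from s9 to s6:
s9 → s3 → s8 → s6: 4 + 7 + 7 = 18
s9 → s8 → s6: 11 + 7 = 18
s9 → s3 → s4 → s6: 4 + 6 + 12 = 22
Shortest: 18.

18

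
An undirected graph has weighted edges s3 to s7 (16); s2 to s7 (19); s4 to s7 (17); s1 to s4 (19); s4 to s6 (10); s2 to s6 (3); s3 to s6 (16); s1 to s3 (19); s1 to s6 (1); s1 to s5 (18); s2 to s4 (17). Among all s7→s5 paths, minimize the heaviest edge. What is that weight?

Some routes from s7 to s5:
s7 - s3 - s6 - s1 - s5: max(16, 16, 1, 18) = 18
s7 - s4 - s2 - s6 - s1 - s5: max(17, 17, 3, 1, 18) = 18
s7 - s2 - s6 - s3 - s1 - s5: max(19, 3, 16, 19, 18) = 19
s7 - s4 - s6 - s1 - s5: max(17, 10, 1, 18) = 18
Best route has worst link 18.

18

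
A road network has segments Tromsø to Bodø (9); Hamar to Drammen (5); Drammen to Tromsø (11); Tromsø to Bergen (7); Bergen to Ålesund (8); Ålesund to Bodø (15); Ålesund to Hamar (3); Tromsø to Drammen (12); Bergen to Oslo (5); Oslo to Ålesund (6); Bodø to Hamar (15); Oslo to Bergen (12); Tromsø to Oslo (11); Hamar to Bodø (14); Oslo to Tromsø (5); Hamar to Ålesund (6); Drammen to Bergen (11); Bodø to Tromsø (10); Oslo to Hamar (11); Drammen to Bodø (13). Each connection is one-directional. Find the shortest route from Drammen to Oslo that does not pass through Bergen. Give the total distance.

Routes from Drammen to Oslo avoiding Bergen:
Drammen-Bodø-Tromsø-Oslo: 13 + 10 + 11 = 34
Drammen-Tromsø-Oslo: 11 + 11 = 22
Shortest: 22.

22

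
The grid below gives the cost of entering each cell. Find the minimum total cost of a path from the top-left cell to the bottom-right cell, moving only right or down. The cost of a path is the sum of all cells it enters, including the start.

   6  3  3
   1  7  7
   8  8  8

Take r0c0→r0c1→r0c2→r1c2→r2c2 for a total of 6 + 3 + 3 + 7 + 8 = 27.

27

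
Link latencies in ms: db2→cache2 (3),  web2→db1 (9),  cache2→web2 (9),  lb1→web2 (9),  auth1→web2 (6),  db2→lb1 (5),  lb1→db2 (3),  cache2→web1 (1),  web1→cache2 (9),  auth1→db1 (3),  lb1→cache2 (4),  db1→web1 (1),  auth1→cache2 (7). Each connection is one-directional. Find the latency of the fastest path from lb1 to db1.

Candidate routes:
lb1 → web2 → db1: 9 + 9 = 18
lb1 → db2 → cache2 → web2 → db1: 3 + 3 + 9 + 9 = 24
lb1 → cache2 → web2 → db1: 4 + 9 + 9 = 22
The minimum is 18 ms.

18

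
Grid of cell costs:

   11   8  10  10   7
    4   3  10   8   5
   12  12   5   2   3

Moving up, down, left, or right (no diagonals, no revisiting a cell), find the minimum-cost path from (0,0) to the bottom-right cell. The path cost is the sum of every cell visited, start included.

38

One optimal route is (0,0) -> (1,0) -> (1,1) -> (1,2) -> (2,2) -> (2,3) -> (2,4).
Its cost is 11 + 4 + 3 + 10 + 5 + 2 + 3 = 38.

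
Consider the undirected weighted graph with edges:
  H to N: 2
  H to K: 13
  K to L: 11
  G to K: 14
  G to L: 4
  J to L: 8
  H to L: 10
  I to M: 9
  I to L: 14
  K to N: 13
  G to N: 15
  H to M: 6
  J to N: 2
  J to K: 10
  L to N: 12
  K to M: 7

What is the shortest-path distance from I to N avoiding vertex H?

A few of the I→N routes:
I - L - N: 14 + 12 = 26
I - L - J - N: 14 + 8 + 2 = 24
I - M - K - J - N: 9 + 7 + 10 + 2 = 28
I - M - K - N: 9 + 7 + 13 = 29
Shortest: 24.

24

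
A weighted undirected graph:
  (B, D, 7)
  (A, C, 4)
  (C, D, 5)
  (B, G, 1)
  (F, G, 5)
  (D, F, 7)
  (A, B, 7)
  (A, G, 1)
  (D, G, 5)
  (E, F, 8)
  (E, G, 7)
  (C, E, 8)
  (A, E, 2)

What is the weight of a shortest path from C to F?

Comparing a few candidate routes:
C→A→E→F: 4 + 2 + 8 = 14
C→A→G→F: 4 + 1 + 5 = 10
C→D→F: 5 + 7 = 12
C→E→F: 8 + 8 = 16
C→E→A→G→F: 8 + 2 + 1 + 5 = 16
C→D→G→F: 5 + 5 + 5 = 15
The minimum is 10.

10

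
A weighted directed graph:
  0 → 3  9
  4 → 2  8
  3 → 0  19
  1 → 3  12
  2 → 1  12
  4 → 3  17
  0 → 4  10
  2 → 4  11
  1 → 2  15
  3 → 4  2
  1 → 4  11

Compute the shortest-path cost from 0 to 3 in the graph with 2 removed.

9

Paths from 0 to 3 avoiding 2:
0 → 3: 9
0 → 4 → 3: 10 + 17 = 27
The minimum is 9.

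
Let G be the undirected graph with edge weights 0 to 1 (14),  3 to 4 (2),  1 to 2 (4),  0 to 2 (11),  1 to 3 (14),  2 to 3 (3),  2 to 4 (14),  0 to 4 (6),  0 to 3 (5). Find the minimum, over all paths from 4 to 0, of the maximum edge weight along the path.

Some routes from 4 to 0:
4 → 3 → 2 → 0: max(2, 3, 11) = 11
4 → 0: max(6) = 6
4 → 3 → 0: max(2, 5) = 5
Smallest bottleneck: 5.

5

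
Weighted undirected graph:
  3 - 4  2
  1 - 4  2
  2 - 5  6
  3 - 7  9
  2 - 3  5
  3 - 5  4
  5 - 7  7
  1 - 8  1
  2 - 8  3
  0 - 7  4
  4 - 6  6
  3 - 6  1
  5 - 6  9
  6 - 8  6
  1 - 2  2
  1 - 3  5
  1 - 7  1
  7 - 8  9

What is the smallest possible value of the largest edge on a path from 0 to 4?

A few of the 0→4 routes:
0 - 7 - 1 - 3 - 4: max(4, 1, 5, 2) = 5
0 - 7 - 1 - 4: max(4, 1, 2) = 4
0 - 7 - 1 - 2 - 3 - 4: max(4, 1, 2, 5, 2) = 5
Smallest bottleneck: 4.

4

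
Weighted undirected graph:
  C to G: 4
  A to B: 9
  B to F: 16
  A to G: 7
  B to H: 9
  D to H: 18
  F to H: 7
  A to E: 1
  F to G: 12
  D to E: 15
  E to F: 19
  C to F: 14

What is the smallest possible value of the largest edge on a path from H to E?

9

Some routes from H to E:
H→B→A→E: max(9, 9, 1) = 9
H→B→F→C→G→A→E: max(9, 16, 14, 4, 7, 1) = 16
H→B→F→G→A→E: max(9, 16, 12, 7, 1) = 16
H→F→C→G→A→E: max(7, 14, 4, 7, 1) = 14
H→F→B→A→E: max(7, 16, 9, 1) = 16
H→F→G→A→E: max(7, 12, 7, 1) = 12
Smallest bottleneck: 9.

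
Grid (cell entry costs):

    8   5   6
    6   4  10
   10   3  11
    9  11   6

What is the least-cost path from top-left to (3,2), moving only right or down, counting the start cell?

Take [0,0] [0,1] [1,1] [2,1] [2,2] [3,2] for a total of 8 + 5 + 4 + 3 + 11 + 6 = 37.
For comparison, the top-then-right route costs 46.

37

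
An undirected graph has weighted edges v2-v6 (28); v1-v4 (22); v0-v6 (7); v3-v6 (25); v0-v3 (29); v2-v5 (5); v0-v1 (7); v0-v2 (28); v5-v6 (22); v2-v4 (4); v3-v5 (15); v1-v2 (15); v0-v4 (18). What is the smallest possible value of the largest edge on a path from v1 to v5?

Some routes from v1 to v5:
v1-v4-v0-v6-v5: max(22, 18, 7, 22) = 22
v1-v2-v5: max(15, 5) = 15
v1-v0-v4-v2-v5: max(7, 18, 4, 5) = 18
v1-v2-v4-v0-v6-v5: max(15, 4, 18, 7, 22) = 22
The minimum achievable maximum is 15.

15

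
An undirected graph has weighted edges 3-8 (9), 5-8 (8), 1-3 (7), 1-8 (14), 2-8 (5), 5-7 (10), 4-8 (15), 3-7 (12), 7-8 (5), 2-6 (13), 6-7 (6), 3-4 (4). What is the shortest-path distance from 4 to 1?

11

Some routes from 4 to 1:
4→8→3→1: 15 + 9 + 7 = 31
4→8→1: 15 + 14 = 29
4→3→1: 4 + 7 = 11
4→3→7→8→1: 4 + 12 + 5 + 14 = 35
4→3→8→1: 4 + 9 + 14 = 27
Shortest: 11.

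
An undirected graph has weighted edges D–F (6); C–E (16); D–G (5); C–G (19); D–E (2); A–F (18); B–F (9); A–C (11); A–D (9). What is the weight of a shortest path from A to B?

Candidate routes:
A → C → E → D → F → B: 11 + 16 + 2 + 6 + 9 = 44
A → C → G → D → F → B: 11 + 19 + 5 + 6 + 9 = 50
A → D → F → B: 9 + 6 + 9 = 24
A → F → B: 18 + 9 = 27
Shortest: 24.

24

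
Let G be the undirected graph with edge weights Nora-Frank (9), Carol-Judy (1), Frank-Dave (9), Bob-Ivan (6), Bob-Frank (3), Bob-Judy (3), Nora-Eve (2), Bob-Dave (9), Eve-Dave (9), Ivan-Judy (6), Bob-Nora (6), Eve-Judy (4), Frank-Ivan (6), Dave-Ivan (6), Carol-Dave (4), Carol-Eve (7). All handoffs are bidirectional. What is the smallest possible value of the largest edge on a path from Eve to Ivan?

6

Checking several routes:
Eve - Nora - Bob - Ivan: max(2, 6, 6) = 6
Eve - Nora - Bob - Judy - Carol - Dave - Ivan: max(2, 6, 3, 1, 4, 6) = 6
Eve - Nora - Bob - Frank - Ivan: max(2, 6, 3, 6) = 6
Eve - Nora - Bob - Judy - Ivan: max(2, 6, 3, 6) = 6
The minimum achievable maximum is 6.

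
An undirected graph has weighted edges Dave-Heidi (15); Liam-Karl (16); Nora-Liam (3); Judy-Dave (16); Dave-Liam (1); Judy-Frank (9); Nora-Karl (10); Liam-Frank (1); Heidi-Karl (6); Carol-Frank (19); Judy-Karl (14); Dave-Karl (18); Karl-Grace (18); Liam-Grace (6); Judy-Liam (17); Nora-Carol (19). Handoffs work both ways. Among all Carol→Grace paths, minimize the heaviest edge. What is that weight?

Checking several routes:
Carol-Nora-Liam-Judy-Dave-Heidi-Karl-Grace: max(19, 3, 17, 16, 15, 6, 18) = 19
Carol-Nora-Liam-Judy-Karl-Grace: max(19, 3, 17, 14, 18) = 19
Carol-Nora-Liam-Frank-Judy-Dave-Karl-Grace: max(19, 3, 1, 9, 16, 18, 18) = 19
Carol-Nora-Liam-Judy-Dave-Karl-Grace: max(19, 3, 17, 16, 18, 18) = 19
Carol-Nora-Liam-Grace: max(19, 3, 6) = 19
Carol-Nora-Liam-Frank-Judy-Karl-Grace: max(19, 3, 1, 9, 14, 18) = 19
Smallest bottleneck: 19.

19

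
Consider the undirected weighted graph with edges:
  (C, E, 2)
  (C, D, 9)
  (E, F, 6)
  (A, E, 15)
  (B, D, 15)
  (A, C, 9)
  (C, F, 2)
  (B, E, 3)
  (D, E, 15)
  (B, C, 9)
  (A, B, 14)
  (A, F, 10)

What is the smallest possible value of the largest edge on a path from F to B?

Comparing a few candidate routes:
F → E → C → B: max(6, 2, 9) = 9
F → E → B: max(6, 3) = 6
F → C → E → B: max(2, 2, 3) = 3
Smallest bottleneck: 3.

3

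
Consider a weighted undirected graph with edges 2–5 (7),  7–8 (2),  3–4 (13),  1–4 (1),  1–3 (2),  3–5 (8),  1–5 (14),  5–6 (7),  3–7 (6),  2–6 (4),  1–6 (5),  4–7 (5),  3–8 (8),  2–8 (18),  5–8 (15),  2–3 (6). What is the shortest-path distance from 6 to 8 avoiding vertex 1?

18

Some routes from 6 to 8 avoiding 1:
6 → 2 → 3 → 7 → 8: 4 + 6 + 6 + 2 = 18
6 → 5 → 8: 7 + 15 = 22
6 → 5 → 3 → 8: 7 + 8 + 8 = 23
6 → 2 → 3 → 8: 4 + 6 + 8 = 18
6 → 2 → 8: 4 + 18 = 22
The minimum is 18.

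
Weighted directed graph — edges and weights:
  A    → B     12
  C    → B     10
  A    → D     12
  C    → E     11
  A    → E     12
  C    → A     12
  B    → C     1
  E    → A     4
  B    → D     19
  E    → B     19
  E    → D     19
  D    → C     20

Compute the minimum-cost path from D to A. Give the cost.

32

Paths from D to A:
D - C - A: 20 + 12 = 32
D - C - E - A: 20 + 11 + 4 = 35
Shortest: 32.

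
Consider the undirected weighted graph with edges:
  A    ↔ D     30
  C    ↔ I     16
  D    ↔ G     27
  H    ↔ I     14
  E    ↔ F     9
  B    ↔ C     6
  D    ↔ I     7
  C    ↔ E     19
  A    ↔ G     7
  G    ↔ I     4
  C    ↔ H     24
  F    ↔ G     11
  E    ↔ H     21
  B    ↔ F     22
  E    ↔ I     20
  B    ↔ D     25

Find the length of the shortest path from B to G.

26

Comparing a few candidate routes:
B → F → G: 22 + 11 = 33
B → C → I → G: 6 + 16 + 4 = 26
B → D → I → G: 25 + 7 + 4 = 36
Best route has total 26.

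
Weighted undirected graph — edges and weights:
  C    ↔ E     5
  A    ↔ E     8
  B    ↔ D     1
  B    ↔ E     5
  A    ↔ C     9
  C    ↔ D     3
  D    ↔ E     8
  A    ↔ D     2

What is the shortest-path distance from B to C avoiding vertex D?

Paths from B to C avoiding D:
B→E→A→C: 5 + 8 + 9 = 22
B→E→C: 5 + 5 = 10
The minimum is 10.

10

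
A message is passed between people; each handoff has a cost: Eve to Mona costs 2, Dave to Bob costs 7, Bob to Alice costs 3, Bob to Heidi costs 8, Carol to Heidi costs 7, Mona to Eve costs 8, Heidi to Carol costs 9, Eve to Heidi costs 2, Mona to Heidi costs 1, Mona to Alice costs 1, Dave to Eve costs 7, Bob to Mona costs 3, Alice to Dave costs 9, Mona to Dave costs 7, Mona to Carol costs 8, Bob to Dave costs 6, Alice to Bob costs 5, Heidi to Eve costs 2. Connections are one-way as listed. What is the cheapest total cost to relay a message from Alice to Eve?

11

Comparing a few candidate routes:
Alice -> Bob -> Mona -> Eve: 5 + 3 + 8 = 16
Alice -> Bob -> Dave -> Eve: 5 + 6 + 7 = 18
Alice -> Bob -> Heidi -> Eve: 5 + 8 + 2 = 15
Alice -> Bob -> Mona -> Heidi -> Eve: 5 + 3 + 1 + 2 = 11
Alice -> Dave -> Eve: 9 + 7 = 16
The minimum is 11.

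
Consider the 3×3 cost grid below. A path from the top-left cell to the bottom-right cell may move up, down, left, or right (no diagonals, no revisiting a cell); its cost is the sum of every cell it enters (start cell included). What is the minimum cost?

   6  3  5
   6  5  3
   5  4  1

18

Best path: (0,0) → (0,1) → (0,2) → (1,2) → (2,2)
Cost: 6 + 3 + 5 + 3 + 1 = 18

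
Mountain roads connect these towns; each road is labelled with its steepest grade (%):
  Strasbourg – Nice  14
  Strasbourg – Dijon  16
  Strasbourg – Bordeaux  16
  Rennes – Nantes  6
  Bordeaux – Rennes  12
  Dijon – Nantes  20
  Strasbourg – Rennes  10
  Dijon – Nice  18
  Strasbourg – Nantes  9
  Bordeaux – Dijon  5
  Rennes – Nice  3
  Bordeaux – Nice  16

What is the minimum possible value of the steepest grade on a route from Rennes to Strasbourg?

Comparing a few candidate routes:
Rennes - Nantes - Strasbourg: max(6, 9) = 9
Rennes - Nice - Bordeaux - Strasbourg: max(3, 16, 16) = 16
Rennes - Nice - Strasbourg: max(3, 14) = 14
Rennes - Strasbourg: max(10) = 10
Smallest bottleneck: 9%.

9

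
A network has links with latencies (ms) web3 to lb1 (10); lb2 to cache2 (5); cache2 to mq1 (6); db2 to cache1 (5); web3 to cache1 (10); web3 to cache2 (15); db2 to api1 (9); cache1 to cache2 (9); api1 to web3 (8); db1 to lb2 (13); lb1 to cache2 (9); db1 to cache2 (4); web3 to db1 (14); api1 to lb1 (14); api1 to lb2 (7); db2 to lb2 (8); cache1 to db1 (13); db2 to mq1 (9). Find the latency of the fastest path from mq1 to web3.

Comparing a few candidate routes:
mq1 → db2 → cache1 → web3: 9 + 5 + 10 = 24
mq1 → db2 → api1 → web3: 9 + 9 + 8 = 26
mq1 → cache2 → db1 → web3: 6 + 4 + 14 = 24
mq1 → cache2 → cache1 → web3: 6 + 9 + 10 = 25
mq1 → cache2 → lb1 → web3: 6 + 9 + 10 = 25
mq1 → cache2 → web3: 6 + 15 = 21
The minimum is 21 ms.

21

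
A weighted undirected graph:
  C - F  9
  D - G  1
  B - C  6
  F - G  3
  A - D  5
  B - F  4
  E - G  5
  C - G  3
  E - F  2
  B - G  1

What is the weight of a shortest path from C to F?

6

A few of the C→F routes:
C → F: 9
C → G → B → F: 3 + 1 + 4 = 8
C → G → E → F: 3 + 5 + 2 = 10
C → G → F: 3 + 3 = 6
Shortest: 6.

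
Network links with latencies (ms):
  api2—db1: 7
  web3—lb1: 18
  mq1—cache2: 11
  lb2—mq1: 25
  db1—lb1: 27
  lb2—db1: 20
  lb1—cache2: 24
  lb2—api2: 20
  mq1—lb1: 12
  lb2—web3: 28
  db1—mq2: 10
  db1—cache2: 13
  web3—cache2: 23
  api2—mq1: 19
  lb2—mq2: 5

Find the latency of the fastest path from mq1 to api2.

Comparing a few candidate routes:
mq1→lb2→db1→api2: 25 + 20 + 7 = 52
mq1→lb1→db1→api2: 12 + 27 + 7 = 46
mq1→api2: 19
mq1→cache2→db1→api2: 11 + 13 + 7 = 31
mq1→lb2→api2: 25 + 20 = 45
mq1→lb2→mq2→db1→api2: 25 + 5 + 10 + 7 = 47
Best route has total 19 ms.

19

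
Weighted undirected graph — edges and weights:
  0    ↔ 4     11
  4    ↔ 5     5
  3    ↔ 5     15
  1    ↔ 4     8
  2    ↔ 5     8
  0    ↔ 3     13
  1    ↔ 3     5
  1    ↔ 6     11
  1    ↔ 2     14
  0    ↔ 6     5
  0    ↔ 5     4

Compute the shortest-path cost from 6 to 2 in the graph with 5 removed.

Routes from 6 to 2 avoiding 5:
6 - 0 - 4 - 1 - 2: 5 + 11 + 8 + 14 = 38
6 - 1 - 2: 11 + 14 = 25
6 - 0 - 3 - 1 - 2: 5 + 13 + 5 + 14 = 37
Best route has total 25.

25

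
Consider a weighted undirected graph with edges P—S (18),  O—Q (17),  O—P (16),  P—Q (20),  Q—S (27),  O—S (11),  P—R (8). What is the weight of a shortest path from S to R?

26

Paths from S to R:
S → Q → O → P → R: 27 + 17 + 16 + 8 = 68
S → Q → P → R: 27 + 20 + 8 = 55
S → O → Q → P → R: 11 + 17 + 20 + 8 = 56
S → O → P → R: 11 + 16 + 8 = 35
S → P → R: 18 + 8 = 26
Shortest: 26.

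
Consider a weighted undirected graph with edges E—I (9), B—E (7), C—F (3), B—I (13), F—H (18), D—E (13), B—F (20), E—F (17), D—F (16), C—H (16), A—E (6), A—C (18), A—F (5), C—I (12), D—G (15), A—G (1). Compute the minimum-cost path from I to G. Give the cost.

16

Comparing a few candidate routes:
I→E→A→G: 9 + 6 + 1 = 16
I→B→E→A→G: 13 + 7 + 6 + 1 = 27
I→E→D→G: 9 + 13 + 15 = 37
I→C→A→G: 12 + 18 + 1 = 31
I→E→F→A→G: 9 + 17 + 5 + 1 = 32
I→C→F→A→G: 12 + 3 + 5 + 1 = 21
The minimum is 16.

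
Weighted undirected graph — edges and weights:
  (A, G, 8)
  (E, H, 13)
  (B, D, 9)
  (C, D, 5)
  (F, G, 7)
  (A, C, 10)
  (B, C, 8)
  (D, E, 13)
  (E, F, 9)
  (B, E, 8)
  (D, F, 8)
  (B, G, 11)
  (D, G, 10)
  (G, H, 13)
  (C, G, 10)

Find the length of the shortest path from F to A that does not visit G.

A few of the F→A routes:
F→D→C→A: 8 + 5 + 10 = 23
F→D→B→C→A: 8 + 9 + 8 + 10 = 35
F→E→B→C→A: 9 + 8 + 8 + 10 = 35
F→E→D→C→A: 9 + 13 + 5 + 10 = 37
F→E→B→D→C→A: 9 + 8 + 9 + 5 + 10 = 41
Best route has total 23.

23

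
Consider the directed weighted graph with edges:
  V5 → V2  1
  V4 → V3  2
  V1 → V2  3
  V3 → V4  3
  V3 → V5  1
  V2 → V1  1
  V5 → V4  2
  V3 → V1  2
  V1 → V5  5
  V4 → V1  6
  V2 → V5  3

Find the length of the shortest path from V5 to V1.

2

Candidate routes:
V5 -> V2 -> V1: 1 + 1 = 2
V5 -> V4 -> V3 -> V1: 2 + 2 + 2 = 6
V5 -> V4 -> V1: 2 + 6 = 8
The minimum is 2.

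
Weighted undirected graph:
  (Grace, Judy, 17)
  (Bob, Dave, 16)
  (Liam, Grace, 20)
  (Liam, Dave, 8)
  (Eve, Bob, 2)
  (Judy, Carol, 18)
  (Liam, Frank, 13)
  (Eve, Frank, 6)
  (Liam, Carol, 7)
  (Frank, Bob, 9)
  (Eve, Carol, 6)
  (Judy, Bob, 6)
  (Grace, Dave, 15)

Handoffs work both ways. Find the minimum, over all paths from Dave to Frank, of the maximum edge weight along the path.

8

Checking several routes:
Dave -> Liam -> Carol -> Eve -> Bob -> Frank: max(8, 7, 6, 2, 9) = 9
Dave -> Liam -> Frank: max(8, 13) = 13
Dave -> Liam -> Carol -> Eve -> Frank: max(8, 7, 6, 6) = 8
Smallest bottleneck: 8.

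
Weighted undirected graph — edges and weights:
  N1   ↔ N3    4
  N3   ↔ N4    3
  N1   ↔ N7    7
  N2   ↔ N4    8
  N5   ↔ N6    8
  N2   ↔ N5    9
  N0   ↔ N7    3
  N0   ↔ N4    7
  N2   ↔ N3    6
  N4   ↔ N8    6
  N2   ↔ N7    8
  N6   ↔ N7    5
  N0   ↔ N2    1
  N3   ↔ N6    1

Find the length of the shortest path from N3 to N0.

7

A few of the N3→N0 routes:
N3 -> N6 -> N7 -> N0: 1 + 5 + 3 = 9
N3 -> N4 -> N2 -> N0: 3 + 8 + 1 = 12
N3 -> N1 -> N7 -> N0: 4 + 7 + 3 = 14
N3 -> N2 -> N0: 6 + 1 = 7
N3 -> N4 -> N0: 3 + 7 = 10
Best route has total 7.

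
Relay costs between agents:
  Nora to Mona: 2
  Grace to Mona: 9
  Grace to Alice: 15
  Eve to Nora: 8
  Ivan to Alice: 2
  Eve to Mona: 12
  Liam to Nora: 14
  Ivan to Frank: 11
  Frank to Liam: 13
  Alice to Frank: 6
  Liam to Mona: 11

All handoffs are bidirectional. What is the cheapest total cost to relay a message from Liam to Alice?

Paths from Liam to Alice:
Liam→Frank→Ivan→Alice: 13 + 11 + 2 = 26
Liam→Mona→Grace→Alice: 11 + 9 + 15 = 35
Liam→Nora→Eve→Mona→Grace→Alice: 14 + 8 + 12 + 9 + 15 = 58
Liam→Frank→Alice: 13 + 6 = 19
Liam→Nora→Mona→Grace→Alice: 14 + 2 + 9 + 15 = 40
Shortest: 19.

19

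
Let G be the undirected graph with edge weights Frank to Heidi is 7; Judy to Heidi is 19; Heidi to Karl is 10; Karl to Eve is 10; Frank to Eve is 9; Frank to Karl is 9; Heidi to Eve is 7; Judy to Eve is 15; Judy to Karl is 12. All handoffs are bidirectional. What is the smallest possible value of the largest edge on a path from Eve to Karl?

9

Checking several routes:
Eve - Heidi - Karl: max(7, 10) = 10
Eve - Frank - Heidi - Karl: max(9, 7, 10) = 10
Eve - Heidi - Frank - Karl: max(7, 7, 9) = 9
Eve - Karl: max(10) = 10
Eve - Frank - Karl: max(9, 9) = 9
Best route has worst link 9.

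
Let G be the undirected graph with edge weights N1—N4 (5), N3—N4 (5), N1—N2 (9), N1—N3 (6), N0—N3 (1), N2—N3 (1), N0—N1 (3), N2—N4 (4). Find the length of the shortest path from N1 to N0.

3

Comparing a few candidate routes:
N1→N3→N0: 6 + 1 = 7
N1→N4→N2→N3→N0: 5 + 4 + 1 + 1 = 11
N1→N0: 3
The minimum is 3.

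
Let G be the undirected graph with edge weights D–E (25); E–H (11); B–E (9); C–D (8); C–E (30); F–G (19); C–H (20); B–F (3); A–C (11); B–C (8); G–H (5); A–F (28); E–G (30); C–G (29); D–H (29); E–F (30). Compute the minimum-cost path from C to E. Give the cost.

Comparing a few candidate routes:
C - B - E: 8 + 9 = 17
C - E: 30
C - H - E: 20 + 11 = 31
Shortest: 17.

17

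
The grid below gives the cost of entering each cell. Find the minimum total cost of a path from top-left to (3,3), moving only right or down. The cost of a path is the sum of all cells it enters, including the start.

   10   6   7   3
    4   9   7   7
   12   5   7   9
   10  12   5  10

Path [0,0] → [1,0] → [1,1] → [2,1] → [2,2] → [3,2] → [3,3]: 10 + 4 + 9 + 5 + 7 + 5 + 10 = 50.
(Top row then right column would cost 52.)

50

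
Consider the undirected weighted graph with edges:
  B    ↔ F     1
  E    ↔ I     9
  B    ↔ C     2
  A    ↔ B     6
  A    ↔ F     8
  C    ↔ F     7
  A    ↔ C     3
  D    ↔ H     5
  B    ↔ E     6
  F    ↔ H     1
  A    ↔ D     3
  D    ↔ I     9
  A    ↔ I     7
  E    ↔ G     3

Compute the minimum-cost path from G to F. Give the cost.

A few of the G→F routes:
G→E→B→C→A→F: 3 + 6 + 2 + 3 + 8 = 22
G→E→B→C→F: 3 + 6 + 2 + 7 = 18
G→E→B→F: 3 + 6 + 1 = 10
Best route has total 10.

10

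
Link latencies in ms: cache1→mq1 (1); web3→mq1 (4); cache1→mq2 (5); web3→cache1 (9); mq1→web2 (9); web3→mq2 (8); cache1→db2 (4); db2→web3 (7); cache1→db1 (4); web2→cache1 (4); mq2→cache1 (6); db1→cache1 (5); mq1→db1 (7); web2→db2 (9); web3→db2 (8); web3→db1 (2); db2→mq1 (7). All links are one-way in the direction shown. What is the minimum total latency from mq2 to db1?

10

Candidate routes:
mq2 -> cache1 -> db2 -> mq1 -> db1: 6 + 4 + 7 + 7 = 24
mq2 -> cache1 -> mq1 -> web2 -> db2 -> web3 -> db1: 6 + 1 + 9 + 9 + 7 + 2 = 34
mq2 -> cache1 -> db1: 6 + 4 = 10
mq2 -> cache1 -> db2 -> web3 -> db1: 6 + 4 + 7 + 2 = 19
mq2 -> cache1 -> mq1 -> db1: 6 + 1 + 7 = 14
mq2 -> cache1 -> db2 -> web3 -> mq1 -> db1: 6 + 4 + 7 + 4 + 7 = 28
Shortest: 10 ms.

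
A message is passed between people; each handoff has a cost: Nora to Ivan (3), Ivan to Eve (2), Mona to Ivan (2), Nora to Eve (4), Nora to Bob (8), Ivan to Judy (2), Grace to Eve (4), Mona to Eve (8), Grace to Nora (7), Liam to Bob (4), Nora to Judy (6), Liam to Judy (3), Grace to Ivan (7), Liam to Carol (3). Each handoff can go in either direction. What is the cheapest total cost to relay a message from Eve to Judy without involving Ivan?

10

Paths from Eve to Judy avoiding Ivan:
Eve → Nora → Bob → Liam → Judy: 4 + 8 + 4 + 3 = 19
Eve → Nora → Judy: 4 + 6 = 10
Eve → Grace → Nora → Bob → Liam → Judy: 4 + 7 + 8 + 4 + 3 = 26
Eve → Grace → Nora → Judy: 4 + 7 + 6 = 17
The minimum is 10.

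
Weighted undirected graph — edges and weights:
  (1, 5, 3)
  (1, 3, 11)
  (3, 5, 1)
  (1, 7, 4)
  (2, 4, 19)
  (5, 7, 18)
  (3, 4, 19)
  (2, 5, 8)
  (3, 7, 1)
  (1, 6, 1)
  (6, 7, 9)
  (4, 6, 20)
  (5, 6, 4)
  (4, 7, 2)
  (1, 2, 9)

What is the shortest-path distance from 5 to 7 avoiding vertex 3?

7

Some routes from 5 to 7 avoiding 3:
5 → 6 → 1 → 7: 4 + 1 + 4 = 9
5 → 1 → 7: 3 + 4 = 7
5 → 6 → 7: 4 + 9 = 13
Best route has total 7.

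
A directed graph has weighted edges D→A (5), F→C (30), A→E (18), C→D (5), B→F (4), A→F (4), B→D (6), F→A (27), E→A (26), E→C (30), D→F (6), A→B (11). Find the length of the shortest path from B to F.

4

Paths from B to F:
B-F: 4
B-D-F: 6 + 6 = 12
B-D-A-F: 6 + 5 + 4 = 15
The minimum is 4.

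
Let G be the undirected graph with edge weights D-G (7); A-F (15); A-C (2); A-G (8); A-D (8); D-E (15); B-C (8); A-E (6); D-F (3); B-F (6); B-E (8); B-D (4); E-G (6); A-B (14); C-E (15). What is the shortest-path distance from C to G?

Some routes from C to G:
C -> A -> E -> G: 2 + 6 + 6 = 14
C -> A -> D -> G: 2 + 8 + 7 = 17
C -> A -> G: 2 + 8 = 10
Shortest: 10.

10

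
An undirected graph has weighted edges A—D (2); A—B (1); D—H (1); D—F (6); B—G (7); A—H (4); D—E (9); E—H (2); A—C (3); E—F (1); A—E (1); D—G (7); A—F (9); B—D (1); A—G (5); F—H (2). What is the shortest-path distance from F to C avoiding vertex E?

8

Some routes from F to C avoiding E:
F→H→D→A→C: 2 + 1 + 2 + 3 = 8
F→H→D→B→A→C: 2 + 1 + 1 + 1 + 3 = 8
F→D→B→A→C: 6 + 1 + 1 + 3 = 11
F→H→A→C: 2 + 4 + 3 = 9
Best route has total 8.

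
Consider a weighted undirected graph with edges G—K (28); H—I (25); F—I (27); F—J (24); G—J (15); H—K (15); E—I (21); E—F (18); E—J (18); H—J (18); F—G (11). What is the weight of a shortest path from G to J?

15

Checking several routes:
G → J: 15
G → K → H → J: 28 + 15 + 18 = 61
G → F → E → J: 11 + 18 + 18 = 47
G → F → J: 11 + 24 = 35
Best route has total 15.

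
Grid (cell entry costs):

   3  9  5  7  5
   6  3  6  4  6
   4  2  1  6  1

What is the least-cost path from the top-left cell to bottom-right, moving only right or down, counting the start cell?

22

One optimal route is r0c0 r1c0 r1c1 r2c1 r2c2 r2c3 r2c4.
Its cost is 3 + 6 + 3 + 2 + 1 + 6 + 1 = 22.
(Top row then right column would cost 36.)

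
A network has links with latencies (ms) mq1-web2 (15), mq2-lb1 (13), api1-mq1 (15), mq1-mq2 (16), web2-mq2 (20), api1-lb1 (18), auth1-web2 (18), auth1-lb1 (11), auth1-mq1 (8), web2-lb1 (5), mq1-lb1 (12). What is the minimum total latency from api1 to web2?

Checking several routes:
api1-mq1-web2: 15 + 15 = 30
api1-lb1-web2: 18 + 5 = 23
api1-mq1-lb1-web2: 15 + 12 + 5 = 32
api1-mq1-auth1-lb1-web2: 15 + 8 + 11 + 5 = 39
The minimum is 23 ms.

23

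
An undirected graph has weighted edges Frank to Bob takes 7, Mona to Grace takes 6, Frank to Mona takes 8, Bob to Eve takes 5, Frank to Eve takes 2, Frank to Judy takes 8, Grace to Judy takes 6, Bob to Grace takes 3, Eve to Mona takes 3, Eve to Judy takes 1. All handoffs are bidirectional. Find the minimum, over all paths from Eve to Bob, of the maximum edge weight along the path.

Comparing a few candidate routes:
Eve - Judy - Grace - Bob: max(1, 6, 3) = 6
Eve - Mona - Grace - Bob: max(3, 6, 3) = 6
Eve - Bob: max(5) = 5
Smallest bottleneck: 5.

5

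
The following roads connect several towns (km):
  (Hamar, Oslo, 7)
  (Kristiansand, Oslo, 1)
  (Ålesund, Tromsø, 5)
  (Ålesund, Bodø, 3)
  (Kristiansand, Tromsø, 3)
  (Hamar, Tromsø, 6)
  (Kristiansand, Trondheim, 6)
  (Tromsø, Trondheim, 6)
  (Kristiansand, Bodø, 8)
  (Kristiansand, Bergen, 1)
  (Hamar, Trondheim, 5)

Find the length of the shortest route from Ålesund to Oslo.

9

A few of the Ålesund→Oslo routes:
Ålesund - Tromsø - Trondheim - Kristiansand - Oslo: 5 + 6 + 6 + 1 = 18
Ålesund - Tromsø - Hamar - Oslo: 5 + 6 + 7 = 18
Ålesund - Bodø - Kristiansand - Oslo: 3 + 8 + 1 = 12
Ålesund - Tromsø - Kristiansand - Oslo: 5 + 3 + 1 = 9
Ålesund - Tromsø - Trondheim - Hamar - Oslo: 5 + 6 + 5 + 7 = 23
Shortest: 9 km.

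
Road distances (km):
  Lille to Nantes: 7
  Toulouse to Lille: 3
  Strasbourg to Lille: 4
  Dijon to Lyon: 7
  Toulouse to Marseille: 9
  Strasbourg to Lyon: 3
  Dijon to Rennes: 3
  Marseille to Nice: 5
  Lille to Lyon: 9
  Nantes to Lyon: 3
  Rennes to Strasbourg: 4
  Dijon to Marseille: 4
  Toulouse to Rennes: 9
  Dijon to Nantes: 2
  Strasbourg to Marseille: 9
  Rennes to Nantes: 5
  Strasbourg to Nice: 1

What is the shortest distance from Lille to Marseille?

A few of the Lille→Marseille routes:
Lille -> Strasbourg -> Rennes -> Dijon -> Marseille: 4 + 4 + 3 + 4 = 15
Lille -> Nantes -> Dijon -> Marseille: 7 + 2 + 4 = 13
Lille -> Toulouse -> Marseille: 3 + 9 = 12
Lille -> Strasbourg -> Nice -> Marseille: 4 + 1 + 5 = 10
Lille -> Strasbourg -> Marseille: 4 + 9 = 13
Lille -> Strasbourg -> Lyon -> Nantes -> Dijon -> Marseille: 4 + 3 + 3 + 2 + 4 = 16
Best route has total 10 km.

10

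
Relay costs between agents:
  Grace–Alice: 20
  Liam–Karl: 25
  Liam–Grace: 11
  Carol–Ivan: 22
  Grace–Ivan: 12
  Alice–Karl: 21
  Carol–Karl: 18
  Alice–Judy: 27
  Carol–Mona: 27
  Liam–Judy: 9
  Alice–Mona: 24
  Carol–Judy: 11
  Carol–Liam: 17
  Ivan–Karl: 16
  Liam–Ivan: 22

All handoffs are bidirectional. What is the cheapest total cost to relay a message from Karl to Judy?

29

Some routes from Karl to Judy:
Karl → Ivan → Liam → Judy: 16 + 22 + 9 = 47
Karl → Carol → Judy: 18 + 11 = 29
Karl → Carol → Liam → Judy: 18 + 17 + 9 = 44
Karl → Liam → Judy: 25 + 9 = 34
Best route has total 29.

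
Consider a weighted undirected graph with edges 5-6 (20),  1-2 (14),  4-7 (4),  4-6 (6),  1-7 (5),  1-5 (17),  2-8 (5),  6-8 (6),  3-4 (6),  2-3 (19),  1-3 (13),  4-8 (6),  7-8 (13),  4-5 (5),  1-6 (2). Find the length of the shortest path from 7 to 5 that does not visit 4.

Some routes from 7 to 5 avoiding 4:
7 → 8 → 6 → 1 → 5: 13 + 6 + 2 + 17 = 38
7 → 8 → 2 → 1 → 5: 13 + 5 + 14 + 17 = 49
7 → 1 → 5: 5 + 17 = 22
7 → 1 → 6 → 5: 5 + 2 + 20 = 27
7 → 8 → 6 → 5: 13 + 6 + 20 = 39
The minimum is 22.

22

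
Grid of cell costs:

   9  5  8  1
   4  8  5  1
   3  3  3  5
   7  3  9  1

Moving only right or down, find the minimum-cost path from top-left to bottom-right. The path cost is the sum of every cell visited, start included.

28

Cheapest: [0,0]→[1,0]→[2,0]→[2,1]→[2,2]→[2,3]→[3,3]
  9 + 4 + 3 + 3 + 3 + 5 + 1 = 28
(Top row then right column would cost 30.)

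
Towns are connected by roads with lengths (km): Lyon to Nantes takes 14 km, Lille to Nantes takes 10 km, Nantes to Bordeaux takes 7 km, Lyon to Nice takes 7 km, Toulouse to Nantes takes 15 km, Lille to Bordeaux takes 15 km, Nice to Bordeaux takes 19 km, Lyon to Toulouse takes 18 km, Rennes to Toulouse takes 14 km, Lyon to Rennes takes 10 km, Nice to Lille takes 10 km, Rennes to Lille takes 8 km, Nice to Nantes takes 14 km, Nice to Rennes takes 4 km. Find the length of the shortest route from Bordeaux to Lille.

15

Checking several routes:
Bordeaux -> Lille: 15
Bordeaux -> Nantes -> Lille: 7 + 10 = 17
Bordeaux -> Nantes -> Nice -> Lille: 7 + 14 + 10 = 31
Bordeaux -> Nice -> Lille: 19 + 10 = 29
The minimum is 15 km.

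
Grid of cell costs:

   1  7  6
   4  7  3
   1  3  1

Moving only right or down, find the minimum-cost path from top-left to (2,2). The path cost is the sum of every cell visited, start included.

10

Take [0,0] -> [1,0] -> [2,0] -> [2,1] -> [2,2] for a total of 1 + 4 + 1 + 3 + 1 = 10.
(Top row then right column would cost 18.)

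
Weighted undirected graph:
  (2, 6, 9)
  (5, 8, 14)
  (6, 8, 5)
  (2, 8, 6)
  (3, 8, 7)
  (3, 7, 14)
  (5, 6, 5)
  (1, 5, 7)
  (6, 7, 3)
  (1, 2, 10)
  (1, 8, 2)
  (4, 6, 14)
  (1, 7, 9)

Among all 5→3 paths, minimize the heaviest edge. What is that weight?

Checking several routes:
5→1→8→3: max(7, 2, 7) = 7
5→1→7→6→8→3: max(7, 9, 3, 5, 7) = 9
5→6→2→8→3: max(5, 9, 6, 7) = 9
5→1→7→6→2→8→3: max(7, 9, 3, 9, 6, 7) = 9
5→6→8→3: max(5, 5, 7) = 7
Smallest bottleneck: 7.

7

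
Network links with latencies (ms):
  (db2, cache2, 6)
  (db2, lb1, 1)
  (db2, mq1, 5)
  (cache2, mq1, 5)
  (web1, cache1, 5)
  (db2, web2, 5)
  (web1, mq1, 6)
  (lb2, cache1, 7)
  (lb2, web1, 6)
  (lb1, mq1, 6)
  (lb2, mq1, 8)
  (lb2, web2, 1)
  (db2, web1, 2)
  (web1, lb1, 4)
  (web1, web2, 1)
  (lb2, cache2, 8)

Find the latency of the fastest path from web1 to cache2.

Some routes from web1 to cache2:
web1 -> web2 -> lb2 -> cache2: 1 + 1 + 8 = 10
web1 -> db2 -> cache2: 2 + 6 = 8
web1 -> mq1 -> cache2: 6 + 5 = 11
Best route has total 8 ms.

8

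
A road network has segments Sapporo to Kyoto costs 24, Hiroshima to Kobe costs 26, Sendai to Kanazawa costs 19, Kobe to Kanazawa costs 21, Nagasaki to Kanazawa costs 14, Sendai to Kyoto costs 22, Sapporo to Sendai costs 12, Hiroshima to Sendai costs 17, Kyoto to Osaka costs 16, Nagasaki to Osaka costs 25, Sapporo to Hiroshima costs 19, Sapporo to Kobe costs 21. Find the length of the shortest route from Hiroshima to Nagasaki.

50

Comparing a few candidate routes:
Hiroshima -> Sapporo -> Kobe -> Kanazawa -> Nagasaki: 19 + 21 + 21 + 14 = 75
Hiroshima -> Sendai -> Kanazawa -> Nagasaki: 17 + 19 + 14 = 50
Hiroshima -> Sapporo -> Sendai -> Kanazawa -> Nagasaki: 19 + 12 + 19 + 14 = 64
Hiroshima -> Kobe -> Kanazawa -> Nagasaki: 26 + 21 + 14 = 61
The minimum is 50.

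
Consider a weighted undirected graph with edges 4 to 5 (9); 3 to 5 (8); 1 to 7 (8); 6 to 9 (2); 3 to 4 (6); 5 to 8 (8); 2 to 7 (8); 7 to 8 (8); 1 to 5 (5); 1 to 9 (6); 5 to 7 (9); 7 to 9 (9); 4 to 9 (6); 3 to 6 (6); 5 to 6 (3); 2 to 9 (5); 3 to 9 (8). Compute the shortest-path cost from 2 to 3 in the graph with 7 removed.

Comparing a few candidate routes:
2→9→4→3: 5 + 6 + 6 = 17
2→9→1→5→3: 5 + 6 + 5 + 8 = 24
2→9→6→3: 5 + 2 + 6 = 13
2→9→3: 5 + 8 = 13
2→9→6→5→4→3: 5 + 2 + 3 + 9 + 6 = 25
2→9→6→5→3: 5 + 2 + 3 + 8 = 18
The minimum is 13.

13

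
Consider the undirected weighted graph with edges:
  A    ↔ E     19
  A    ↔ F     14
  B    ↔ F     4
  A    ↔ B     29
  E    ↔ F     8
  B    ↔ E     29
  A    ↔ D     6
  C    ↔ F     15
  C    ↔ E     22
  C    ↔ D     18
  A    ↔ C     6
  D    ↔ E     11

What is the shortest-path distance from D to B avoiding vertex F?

35

Checking several routes:
D - A - B: 6 + 29 = 35
D - A - E - B: 6 + 19 + 29 = 54
D - E - B: 11 + 29 = 40
D - C - A - B: 18 + 6 + 29 = 53
Shortest: 35.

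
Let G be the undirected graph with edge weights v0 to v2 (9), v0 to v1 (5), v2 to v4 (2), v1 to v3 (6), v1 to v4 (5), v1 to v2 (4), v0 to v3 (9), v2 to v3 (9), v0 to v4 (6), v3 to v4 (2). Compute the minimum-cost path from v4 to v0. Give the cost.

6

Checking several routes:
v4 → v0: 6
v4 → v3 → v0: 2 + 9 = 11
v4 → v1 → v0: 5 + 5 = 10
v4 → v2 → v0: 2 + 9 = 11
v4 → v3 → v1 → v0: 2 + 6 + 5 = 13
v4 → v2 → v1 → v0: 2 + 4 + 5 = 11
The minimum is 6.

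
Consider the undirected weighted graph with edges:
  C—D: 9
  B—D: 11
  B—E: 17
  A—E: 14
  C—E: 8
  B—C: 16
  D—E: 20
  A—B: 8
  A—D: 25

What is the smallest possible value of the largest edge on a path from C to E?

8

Comparing a few candidate routes:
C-B-E: max(16, 17) = 17
C-D-E: max(9, 20) = 20
C-B-A-E: max(16, 8, 14) = 16
C-D-B-E: max(9, 11, 17) = 17
C-D-B-A-E: max(9, 11, 8, 14) = 14
C-E: max(8) = 8
Best route has worst link 8.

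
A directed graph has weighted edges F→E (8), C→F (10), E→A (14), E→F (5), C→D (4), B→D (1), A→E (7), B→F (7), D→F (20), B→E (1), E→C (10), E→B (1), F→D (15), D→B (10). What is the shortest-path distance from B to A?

15

Routes from B to A:
B - F - E - A: 7 + 8 + 14 = 29
B - E - A: 1 + 14 = 15
B - D - F - E - A: 1 + 20 + 8 + 14 = 43
Best route has total 15.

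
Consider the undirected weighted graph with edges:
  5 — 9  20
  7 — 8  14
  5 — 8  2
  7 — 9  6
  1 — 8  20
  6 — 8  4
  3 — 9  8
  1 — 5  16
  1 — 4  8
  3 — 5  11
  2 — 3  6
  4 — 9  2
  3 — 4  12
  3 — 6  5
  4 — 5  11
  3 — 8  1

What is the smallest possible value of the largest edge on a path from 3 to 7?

Some routes from 3 to 7:
3 - 5 - 4 - 9 - 7: max(11, 11, 2, 6) = 11
3 - 6 - 8 - 5 - 4 - 9 - 7: max(5, 4, 2, 11, 2, 6) = 11
3 - 9 - 4 - 5 - 8 - 7: max(8, 2, 11, 2, 14) = 14
3 - 8 - 5 - 4 - 9 - 7: max(1, 2, 11, 2, 6) = 11
3 - 9 - 7: max(8, 6) = 8
3 - 4 - 9 - 7: max(12, 2, 6) = 12
Smallest bottleneck: 8.

8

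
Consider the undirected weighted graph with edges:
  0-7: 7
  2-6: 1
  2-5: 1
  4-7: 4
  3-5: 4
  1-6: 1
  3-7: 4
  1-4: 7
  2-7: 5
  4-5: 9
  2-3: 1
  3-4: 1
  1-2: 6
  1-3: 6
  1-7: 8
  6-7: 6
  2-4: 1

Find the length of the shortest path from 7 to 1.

7

Comparing a few candidate routes:
7-2-6-1: 5 + 1 + 1 = 7
7-6-1: 6 + 1 = 7
7-3-2-6-1: 4 + 1 + 1 + 1 = 7
Shortest: 7.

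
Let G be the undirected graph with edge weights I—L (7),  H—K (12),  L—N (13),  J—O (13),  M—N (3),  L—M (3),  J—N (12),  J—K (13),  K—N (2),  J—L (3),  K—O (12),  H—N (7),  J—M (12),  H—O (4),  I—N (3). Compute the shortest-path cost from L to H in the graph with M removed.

Checking several routes:
L → I → N → H: 7 + 3 + 7 = 17
L → N → H: 13 + 7 = 20
L → J → O → H: 3 + 13 + 4 = 20
Shortest: 17.

17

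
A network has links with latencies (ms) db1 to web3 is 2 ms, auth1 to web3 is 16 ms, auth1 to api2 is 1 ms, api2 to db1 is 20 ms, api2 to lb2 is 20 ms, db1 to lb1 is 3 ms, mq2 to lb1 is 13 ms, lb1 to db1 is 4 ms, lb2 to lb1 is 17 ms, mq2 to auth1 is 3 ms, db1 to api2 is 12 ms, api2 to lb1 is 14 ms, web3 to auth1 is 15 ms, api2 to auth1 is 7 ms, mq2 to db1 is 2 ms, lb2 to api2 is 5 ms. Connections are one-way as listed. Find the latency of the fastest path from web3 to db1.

34

Paths from web3 to db1:
web3 → auth1 → api2 → db1: 15 + 1 + 20 = 36
web3 → auth1 → api2 → lb2 → lb1 → db1: 15 + 1 + 20 + 17 + 4 = 57
web3 → auth1 → api2 → lb1 → db1: 15 + 1 + 14 + 4 = 34
Shortest: 34 ms.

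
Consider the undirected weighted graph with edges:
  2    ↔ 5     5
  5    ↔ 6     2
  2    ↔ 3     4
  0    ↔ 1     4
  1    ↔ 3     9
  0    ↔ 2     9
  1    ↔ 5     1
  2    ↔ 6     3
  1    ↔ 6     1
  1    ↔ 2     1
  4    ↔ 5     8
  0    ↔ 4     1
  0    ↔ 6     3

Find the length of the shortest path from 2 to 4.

6

Some routes from 2 to 4:
2-1-6-0-4: 1 + 1 + 3 + 1 = 6
2-6-0-4: 3 + 3 + 1 = 7
2-1-5-6-0-4: 1 + 1 + 2 + 3 + 1 = 8
2-1-0-4: 1 + 4 + 1 = 6
Best route has total 6.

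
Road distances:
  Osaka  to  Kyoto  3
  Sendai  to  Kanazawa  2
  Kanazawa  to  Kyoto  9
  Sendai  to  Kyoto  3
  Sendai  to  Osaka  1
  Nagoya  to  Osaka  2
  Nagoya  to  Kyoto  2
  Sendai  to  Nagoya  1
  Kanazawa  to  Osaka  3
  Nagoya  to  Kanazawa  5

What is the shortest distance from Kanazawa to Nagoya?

A few of the Kanazawa→Nagoya routes:
Kanazawa→Osaka→Nagoya: 3 + 2 = 5
Kanazawa→Nagoya: 5
Kanazawa→Osaka→Sendai→Nagoya: 3 + 1 + 1 = 5
Kanazawa→Sendai→Osaka→Nagoya: 2 + 1 + 2 = 5
Kanazawa→Sendai→Nagoya: 2 + 1 = 3
The minimum is 3.

3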